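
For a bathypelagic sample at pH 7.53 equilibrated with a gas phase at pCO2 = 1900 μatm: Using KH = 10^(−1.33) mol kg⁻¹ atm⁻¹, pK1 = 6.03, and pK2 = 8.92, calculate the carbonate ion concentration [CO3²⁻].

[CO3²⁻] = 0.114 mmol/kg

[CO2*] = KH · pCO2 = 10^(−1.33) × 1900×10^-6 = 8.887×10^-5 mol/kg
α₀ = 1/(1 + K1/[H⁺] + K1K2/[H⁺]²) = 1/(1 + 10^+1.50 + 10^+0.11) = 0.02949
DIC = [CO2*]/α₀ = 8.887×10^-5 / 0.02949 = 3.014 mmol/kg
[CO3²⁻] = α₂·DIC; α₂ = 0.03799, so [CO3²⁻] = 0.03799 × 3.014 = 0.114 mmol/kg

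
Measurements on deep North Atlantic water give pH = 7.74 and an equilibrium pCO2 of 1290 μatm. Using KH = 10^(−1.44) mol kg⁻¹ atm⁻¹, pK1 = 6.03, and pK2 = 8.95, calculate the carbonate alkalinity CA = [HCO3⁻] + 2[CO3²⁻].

CA = 2.70 mmol/kg

[CO2*] = KH · pCO2 = 10^(−1.44) × 1290×10^-6 = 4.684×10^-5 mol/kg
α₀ = 1/(1 + K1/[H⁺] + K1K2/[H⁺]²) = 1/(1 + 10^+1.71 + 10^+0.50) = 0.01803
DIC = [CO2*]/α₀ = 4.684×10^-5 / 0.01803 = 2.597 mmol/kg
CA = (α₁ + 2α₂)·DIC = (0.9249 + 2×0.05703) × 2.597 = 2.70 mmol/kg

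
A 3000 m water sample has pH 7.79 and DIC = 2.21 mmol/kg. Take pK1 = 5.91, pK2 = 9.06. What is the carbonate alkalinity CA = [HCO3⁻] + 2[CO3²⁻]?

CA = [HCO3⁻] + 2[CO3²⁻] = (α₁ + 2α₂)·DIC
At pH 7.79: [H⁺]/K1 = 10^-1.88 = 0.013183, K2/[H⁺] = 10^-1.27 = 0.053703
α₁ = 1/(1 + 0.013183 + 0.053703) = 1/1.0669 = 0.9373; α₂ = α₁·K2/[H⁺] = 0.05034
α₁ + 2α₂ = 1.0380
CA = 1.0380 × 2.21 = 2.29 mmol/kg

CA = 2.29 mmol/kg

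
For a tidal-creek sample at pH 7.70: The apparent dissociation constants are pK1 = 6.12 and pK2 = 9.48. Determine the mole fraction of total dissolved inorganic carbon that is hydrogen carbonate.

α₁ = 1 / (1 + [H⁺]/K1 + K2/[H⁺]) = 1 / (1 + 10^-1.58 + 10^-1.78)
   = 1 / (1 + 0.026303 + 0.016596) = 1/1.0429 = 0.9589

α₁ = 0.959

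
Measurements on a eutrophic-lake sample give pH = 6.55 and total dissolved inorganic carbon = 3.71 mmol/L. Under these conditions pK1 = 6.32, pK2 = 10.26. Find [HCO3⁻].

α₁ = 1 / (1 + [H⁺]/K1 + K2/[H⁺]) = 1 / (1 + 10^-0.23 + 10^-3.71)
   = 1 / (1 + 0.58884 + 0.00019498) = 1/1.5890 = 0.6293
[HCO3⁻] = α₁ × DIC = 0.6293 × 3.71 = 2.33 mmol/L

[HCO3⁻] = 2.33 mmol/L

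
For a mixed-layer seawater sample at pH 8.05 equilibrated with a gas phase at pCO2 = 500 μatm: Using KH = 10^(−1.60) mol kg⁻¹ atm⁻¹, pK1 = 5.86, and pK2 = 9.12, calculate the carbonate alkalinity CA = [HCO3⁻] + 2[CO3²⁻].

[CO2*] = KH · pCO2 = 10^(−1.60) × 500×10^-6 = 1.256×10^-5 mol/kg
α₀ = 1/(1 + K1/[H⁺] + K1K2/[H⁺]²) = 1/(1 + 10^+2.19 + 10^+1.12) = 0.005915
DIC = [CO2*]/α₀ = 1.256×10^-5 / 0.005915 = 2.123 mmol/kg
CA = (α₁ + 2α₂)·DIC = (0.9161 + 2×0.07797) × 2.123 = 2.28 mmol/kg

CA = 2.28 mmol/kg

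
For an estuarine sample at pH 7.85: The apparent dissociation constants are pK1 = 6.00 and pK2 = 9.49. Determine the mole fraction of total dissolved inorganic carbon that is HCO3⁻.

α₁ = 0.964

α₁ = 1 / (1 + [H⁺]/K1 + K2/[H⁺]) = 1 / (1 + 10^-1.85 + 10^-1.64)
   = 1 / (1 + 0.014125 + 0.022909) = 1/1.0370 = 0.9643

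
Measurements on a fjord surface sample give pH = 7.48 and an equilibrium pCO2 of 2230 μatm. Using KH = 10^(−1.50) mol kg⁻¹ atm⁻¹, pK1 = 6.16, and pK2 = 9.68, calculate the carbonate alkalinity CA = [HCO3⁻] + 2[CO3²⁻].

[CO2*] = KH · pCO2 = 10^(−1.50) × 2230×10^-6 = 7.052×10^-5 mol/kg
α₀ = 1/(1 + K1/[H⁺] + K1K2/[H⁺]²) = 1/(1 + 10^+1.32 + 10^-0.88) = 0.04540
DIC = [CO2*]/α₀ = 7.052×10^-5 / 0.04540 = 1.553 mmol/kg
CA = (α₁ + 2α₂)·DIC = (0.9486 + 2×0.005985) × 1.553 = 1.49 mmol/kg

CA = 1.49 mmol/kg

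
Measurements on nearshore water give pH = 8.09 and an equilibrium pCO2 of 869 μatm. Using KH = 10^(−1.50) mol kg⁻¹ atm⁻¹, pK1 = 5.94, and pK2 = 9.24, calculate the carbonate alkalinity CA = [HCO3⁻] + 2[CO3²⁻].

[CO2*] = KH · pCO2 = 10^(−1.50) × 869×10^-6 = 2.748×10^-5 mol/kg
α₀ = 1/(1 + K1/[H⁺] + K1K2/[H⁺]²) = 1/(1 + 10^+2.15 + 10^+1.00) = 0.006568
DIC = [CO2*]/α₀ = 2.748×10^-5 / 0.006568 = 4.184 mmol/kg
CA = (α₁ + 2α₂)·DIC = (0.9278 + 2×0.06568) × 4.184 = 4.43 mmol/kg

CA = 4.43 mmol/kg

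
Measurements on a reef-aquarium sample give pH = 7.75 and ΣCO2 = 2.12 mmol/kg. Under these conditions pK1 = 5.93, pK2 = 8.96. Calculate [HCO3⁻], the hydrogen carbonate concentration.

[HCO3⁻] = 1.97 mmol/kg

α₁ = 1 / (1 + [H⁺]/K1 + K2/[H⁺]) = 1 / (1 + 10^-1.82 + 10^-1.21)
   = 1 / (1 + 0.015136 + 0.061660) = 1/1.0768 = 0.9287
[HCO3⁻] = α₁ × DIC = 0.9287 × 2.12 = 1.97 mmol/kg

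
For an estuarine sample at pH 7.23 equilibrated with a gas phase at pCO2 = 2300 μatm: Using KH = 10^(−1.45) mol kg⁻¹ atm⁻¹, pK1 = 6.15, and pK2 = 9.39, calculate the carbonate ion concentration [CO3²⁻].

[CO3²⁻] = 6.79 μmol/kg

[CO2*] = KH · pCO2 = 10^(−1.45) × 2300×10^-6 = 8.161×10^-5 mol/kg
α₀ = 1/(1 + K1/[H⁺] + K1K2/[H⁺]²) = 1/(1 + 10^+1.08 + 10^-1.08) = 0.07630
DIC = [CO2*]/α₀ = 8.161×10^-5 / 0.07630 = 1.070 mmol/kg
[CO3²⁻] = α₂·DIC; α₂ = 0.006347, so [CO3²⁻] = 0.006347 × 1.070 = 0.00679 mmol/kg = 6.79 μmol/kg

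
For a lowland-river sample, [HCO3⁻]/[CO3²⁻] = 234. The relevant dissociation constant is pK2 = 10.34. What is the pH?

From K2 = [H⁺][CO3²⁻]/[HCO3⁻]:  pH = pK2 − log₁₀([HCO3⁻]/[CO3²⁻])
log₁₀(234) = +2.369
pH = 10.34 − (+2.369) = 7.97

pH = 7.97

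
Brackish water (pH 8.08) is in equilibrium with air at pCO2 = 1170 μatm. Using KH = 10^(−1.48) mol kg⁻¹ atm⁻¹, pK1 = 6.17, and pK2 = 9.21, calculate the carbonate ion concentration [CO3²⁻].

[CO3²⁻] = 0.233 mmol/kg

[CO2*] = KH · pCO2 = 10^(−1.48) × 1170×10^-6 = 3.874×10^-5 mol/kg
α₀ = 1/(1 + K1/[H⁺] + K1K2/[H⁺]²) = 1/(1 + 10^+1.91 + 10^+0.78) = 0.01132
DIC = [CO2*]/α₀ = 3.874×10^-5 / 0.01132 = 3.421 mmol/kg
[CO3²⁻] = α₂·DIC; α₂ = 0.06823, so [CO3²⁻] = 0.06823 × 3.421 = 0.233 mmol/kg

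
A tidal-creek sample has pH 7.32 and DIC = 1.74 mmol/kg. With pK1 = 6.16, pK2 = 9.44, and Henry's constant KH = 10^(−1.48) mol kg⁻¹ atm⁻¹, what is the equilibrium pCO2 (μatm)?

α₀ = 1 / (1 + K1/[H⁺] + K1K2/[H⁺]²) = 1 / (1 + 10^+1.16 + 10^-0.96)
   = 1 / (1 + 14.454 + 0.10965) = 1/15.564 = 0.06425
[CO2*] = α₀ × DIC = 0.06425 × 1.74 = 0.1118 mmol/kg
pCO2 = [CO2*]/KH = 1.118×10^-4 / 3.311×10^-2 = 3380 μatm

pCO2 = 3380 μatm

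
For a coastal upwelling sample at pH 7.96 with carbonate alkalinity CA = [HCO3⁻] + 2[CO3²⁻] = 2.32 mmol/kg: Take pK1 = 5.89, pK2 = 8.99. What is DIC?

CA = [HCO3⁻] + 2[CO3²⁻] = (α₁ + 2α₂)·DIC
At pH 7.96: [H⁺]/K1 = 10^-2.07 = 0.0085114, K2/[H⁺] = 10^-1.03 = 0.093325
α₁ = 1/(1 + 0.0085114 + 0.093325) = 1/1.1018 = 0.9076; α₂ = α₁·K2/[H⁺] = 0.08470
α₁ + 2α₂ = 1.0770
DIC = CA / (α₁ + 2α₂) = 2.32 / 1.0770 = 2.15 mmol/kg

DIC = 2.15 mmol/kg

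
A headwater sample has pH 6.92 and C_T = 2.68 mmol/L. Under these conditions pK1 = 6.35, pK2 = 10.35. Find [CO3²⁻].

α₂ = 1 / (1 + [H⁺]/K2 + [H⁺]²/(K1K2)) = 1 / (1 + 10^+3.43 + 10^+2.86)
   = 1 / (1 + 2691.5 + 724.44) = 1/3417.0 = 0.0002927
[CO3²⁻] = α₂ × DIC = 0.0002927 × 2.68 = 0.000784 mmol/L = 0.784 μmol/L

[CO3²⁻] = 0.784 μmol/L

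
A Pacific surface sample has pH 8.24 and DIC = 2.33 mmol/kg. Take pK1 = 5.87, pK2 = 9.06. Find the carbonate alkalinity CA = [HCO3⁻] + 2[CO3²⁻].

CA = 2.63 mmol/kg

CA = [HCO3⁻] + 2[CO3²⁻] = (α₁ + 2α₂)·DIC
At pH 8.24: [H⁺]/K1 = 10^-2.37 = 0.0042658, K2/[H⁺] = 10^-0.82 = 0.15136
α₁ = 1/(1 + 0.0042658 + 0.15136) = 1/1.1556 = 0.8653; α₂ = α₁·K2/[H⁺] = 0.1310
α₁ + 2α₂ = 1.1273
CA = 1.1273 × 2.33 = 2.63 mmol/kg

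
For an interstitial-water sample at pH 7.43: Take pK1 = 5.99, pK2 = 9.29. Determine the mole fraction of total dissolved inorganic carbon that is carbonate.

α₂ = 1 / (1 + [H⁺]/K2 + [H⁺]²/(K1K2)) = 1 / (1 + 10^+1.86 + 10^+0.42)
   = 1 / (1 + 72.444 + 2.6303) = 1/76.074 = 0.01315

α₂ = 0.0131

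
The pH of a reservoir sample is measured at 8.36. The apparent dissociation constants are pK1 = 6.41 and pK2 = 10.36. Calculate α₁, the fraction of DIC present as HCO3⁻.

α₁ = 0.979

α₁ = 1 / (1 + [H⁺]/K1 + K2/[H⁺]) = 1 / (1 + 10^-1.95 + 10^-2.00)
   = 1 / (1 + 0.011220 + 0.010000) = 1/1.0212 = 0.9792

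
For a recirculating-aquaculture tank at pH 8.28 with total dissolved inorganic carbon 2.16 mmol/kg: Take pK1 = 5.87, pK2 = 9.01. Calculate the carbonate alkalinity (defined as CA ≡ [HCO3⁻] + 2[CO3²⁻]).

CA = [HCO3⁻] + 2[CO3²⁻] = (α₁ + 2α₂)·DIC
At pH 8.28: [H⁺]/K1 = 10^-2.41 = 0.0038905, K2/[H⁺] = 10^-0.73 = 0.18621
α₁ = 1/(1 + 0.0038905 + 0.18621) = 1/1.1901 = 0.8403; α₂ = α₁·K2/[H⁺] = 0.1565
α₁ + 2α₂ = 1.1532
CA = 1.1532 × 2.16 = 2.49 mmol/kg

CA = 2.49 mmol/kg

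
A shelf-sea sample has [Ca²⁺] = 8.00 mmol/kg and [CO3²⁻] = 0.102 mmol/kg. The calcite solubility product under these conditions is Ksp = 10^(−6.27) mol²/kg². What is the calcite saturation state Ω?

Ω = 1.52

Ksp = 10^(−6.27) = 5.370×10^-7
Ω = [Ca²⁺][CO3²⁻]/Ksp = (8.00×10^-3)(0.102×10^-3) / 5.370×10^-7 = 1.52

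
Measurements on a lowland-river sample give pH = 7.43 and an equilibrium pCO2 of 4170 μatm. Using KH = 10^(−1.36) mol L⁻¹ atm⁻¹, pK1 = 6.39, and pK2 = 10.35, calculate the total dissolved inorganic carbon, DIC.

[CO2*] = KH · pCO2 = 10^(−1.36) × 4170×10^-6 = 1.820×10^-4 mol/L
α₀ = 1/(1 + K1/[H⁺] + K1K2/[H⁺]²) = 1/(1 + 10^+1.04 + 10^-1.88) = 0.08349
DIC = [CO2*]/α₀ = 1.820×10^-4 / 0.08349 = 2.18 mmol/L

DIC = 2.18 mmol/L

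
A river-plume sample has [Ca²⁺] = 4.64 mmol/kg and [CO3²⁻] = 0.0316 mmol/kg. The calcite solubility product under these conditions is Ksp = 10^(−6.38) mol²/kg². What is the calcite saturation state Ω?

Ω = 0.352

Ksp = 10^(−6.38) = 4.169×10^-7
Ω = [Ca²⁺][CO3²⁻]/Ksp = (4.64×10^-3)(0.0316×10^-3) / 4.169×10^-7 = 0.352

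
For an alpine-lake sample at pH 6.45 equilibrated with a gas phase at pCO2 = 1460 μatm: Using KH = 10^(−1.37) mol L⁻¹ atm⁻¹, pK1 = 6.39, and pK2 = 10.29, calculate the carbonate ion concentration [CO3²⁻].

[CO2*] = KH · pCO2 = 10^(−1.37) × 1460×10^-6 = 6.228×10^-5 mol/L
α₀ = 1/(1 + K1/[H⁺] + K1K2/[H⁺]²) = 1/(1 + 10^+0.06 + 10^-3.78) = 0.4655
DIC = [CO2*]/α₀ = 6.228×10^-5 / 0.4655 = 0.1338 mmol/L
[CO3²⁻] = α₂·DIC; α₂ = 7.725×10^-5, so [CO3²⁻] = 7.725×10^-5 × 0.1338 = 1.03×10^-5 mmol/L = 0.0103 μmol/L

[CO3²⁻] = 0.0103 μmol/L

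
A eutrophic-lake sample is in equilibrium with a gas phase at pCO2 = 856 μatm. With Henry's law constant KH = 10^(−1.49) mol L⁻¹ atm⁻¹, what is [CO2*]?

[CO2*] = 27.7 μmol/L

KH = 10^(−1.49) = 3.236×10^-2 mol L⁻¹ atm⁻¹
[CO2*] = KH · pCO2 = 3.236×10^-2 × 856×10^-6 atm = 2.77×10^-5 mol/L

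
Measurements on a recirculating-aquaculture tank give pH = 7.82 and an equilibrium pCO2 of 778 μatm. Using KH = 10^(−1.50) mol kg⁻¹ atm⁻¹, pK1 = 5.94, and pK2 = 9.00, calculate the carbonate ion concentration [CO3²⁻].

[CO2*] = KH · pCO2 = 10^(−1.50) × 778×10^-6 = 2.460×10^-5 mol/kg
α₀ = 1/(1 + K1/[H⁺] + K1K2/[H⁺]²) = 1/(1 + 10^+1.88 + 10^+0.70) = 0.01221
DIC = [CO2*]/α₀ = 2.460×10^-5 / 0.01221 = 2.014 mmol/kg
[CO3²⁻] = α₂·DIC; α₂ = 0.06122, so [CO3²⁻] = 0.06122 × 2.014 = 0.123 mmol/kg

[CO3²⁻] = 0.123 mmol/kg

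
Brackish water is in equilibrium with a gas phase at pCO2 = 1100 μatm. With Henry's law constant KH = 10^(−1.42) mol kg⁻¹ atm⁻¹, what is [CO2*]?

[CO2*] = 41.8 μmol/kg

KH = 10^(−1.42) = 3.802×10^-2 mol kg⁻¹ atm⁻¹
[CO2*] = KH · pCO2 = 3.802×10^-2 × 1100×10^-6 atm = 4.18×10^-5 mol/kg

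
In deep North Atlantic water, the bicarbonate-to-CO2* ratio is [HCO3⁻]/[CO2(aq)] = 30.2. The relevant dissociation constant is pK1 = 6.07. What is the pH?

From K1 = [H⁺][HCO3⁻]/[CO2(aq)]:  pH = pK1 + log₁₀([HCO3⁻]/[CO2(aq)])
log₁₀(30.2) = +1.480
pH = 6.07 + (+1.480) = 7.55

pH = 7.55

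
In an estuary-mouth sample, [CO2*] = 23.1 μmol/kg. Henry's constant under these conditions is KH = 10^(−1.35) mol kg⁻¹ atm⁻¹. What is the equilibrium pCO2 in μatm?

KH = 10^(−1.35) = 4.467×10^-2 mol kg⁻¹ atm⁻¹
pCO2 = [CO2*]/KH = 23.1×10^-6 / 4.467×10^-2 = 5.17×10^-4 atm = 517 μatm

pCO2 = 517 μatm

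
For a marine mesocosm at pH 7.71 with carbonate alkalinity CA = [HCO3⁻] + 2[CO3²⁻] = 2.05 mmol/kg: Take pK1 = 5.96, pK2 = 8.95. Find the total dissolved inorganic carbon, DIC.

DIC = 1.98 mmol/kg

CA = [HCO3⁻] + 2[CO3²⁻] = (α₁ + 2α₂)·DIC
At pH 7.71: [H⁺]/K1 = 10^-1.75 = 0.017783, K2/[H⁺] = 10^-1.24 = 0.057544
α₁ = 1/(1 + 0.017783 + 0.057544) = 1/1.0753 = 0.9299; α₂ = α₁·K2/[H⁺] = 0.05351
α₁ + 2α₂ = 1.0370
DIC = CA / (α₁ + 2α₂) = 2.05 / 1.0370 = 1.98 mmol/kg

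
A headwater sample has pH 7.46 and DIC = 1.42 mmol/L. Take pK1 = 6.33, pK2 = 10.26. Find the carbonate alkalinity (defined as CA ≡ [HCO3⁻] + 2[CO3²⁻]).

CA = [HCO3⁻] + 2[CO3²⁻] = (α₁ + 2α₂)·DIC
At pH 7.46: [H⁺]/K1 = 10^-1.13 = 0.074131, K2/[H⁺] = 10^-2.80 = 0.0015849
α₁ = 1/(1 + 0.074131 + 0.0015849) = 1/1.0757 = 0.9296; α₂ = α₁·K2/[H⁺] = 0.001473
α₁ + 2α₂ = 0.9326
CA = 0.9326 × 1.42 = 1.32 mmol/L

CA = 1.32 mmol/L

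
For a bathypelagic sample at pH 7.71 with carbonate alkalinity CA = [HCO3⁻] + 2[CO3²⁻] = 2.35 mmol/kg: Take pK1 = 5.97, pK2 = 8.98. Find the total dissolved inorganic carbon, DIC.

CA = [HCO3⁻] + 2[CO3²⁻] = (α₁ + 2α₂)·DIC
At pH 7.71: [H⁺]/K1 = 10^-1.74 = 0.018197, K2/[H⁺] = 10^-1.27 = 0.053703
α₁ = 1/(1 + 0.018197 + 0.053703) = 1/1.0719 = 0.9329; α₂ = α₁·K2/[H⁺] = 0.05010
α₁ + 2α₂ = 1.0331
DIC = CA / (α₁ + 2α₂) = 2.35 / 1.0331 = 2.27 mmol/kg

DIC = 2.27 mmol/kg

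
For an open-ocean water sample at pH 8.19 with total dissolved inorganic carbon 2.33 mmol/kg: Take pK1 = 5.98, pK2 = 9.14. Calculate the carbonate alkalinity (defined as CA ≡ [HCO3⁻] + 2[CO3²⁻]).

CA = [HCO3⁻] + 2[CO3²⁻] = (α₁ + 2α₂)·DIC
At pH 8.19: [H⁺]/K1 = 10^-2.21 = 0.0061660, K2/[H⁺] = 10^-0.95 = 0.11220
α₁ = 1/(1 + 0.0061660 + 0.11220) = 1/1.1184 = 0.8942; α₂ = α₁·K2/[H⁺] = 0.1003
α₁ + 2α₂ = 1.0948
CA = 1.0948 × 2.33 = 2.55 mmol/kg

CA = 2.55 mmol/kg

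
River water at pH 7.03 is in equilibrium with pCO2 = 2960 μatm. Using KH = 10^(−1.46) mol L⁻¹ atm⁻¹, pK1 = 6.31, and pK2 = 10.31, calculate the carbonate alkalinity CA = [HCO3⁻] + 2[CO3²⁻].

CA = 0.539 mmol/L

[CO2*] = KH · pCO2 = 10^(−1.46) × 2960×10^-6 = 1.026×10^-4 mol/L
α₀ = 1/(1 + K1/[H⁺] + K1K2/[H⁺]²) = 1/(1 + 10^+0.72 + 10^-2.56) = 0.1600
DIC = [CO2*]/α₀ = 1.026×10^-4 / 0.1600 = 0.6415 mmol/L
CA = (α₁ + 2α₂)·DIC = (0.8396 + 2×0.0004406) × 0.6415 = 0.539 mmol/L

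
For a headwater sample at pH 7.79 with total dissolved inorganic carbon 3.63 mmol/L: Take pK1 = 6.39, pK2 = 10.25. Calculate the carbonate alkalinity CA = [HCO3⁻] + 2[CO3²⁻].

CA = [HCO3⁻] + 2[CO3²⁻] = (α₁ + 2α₂)·DIC
At pH 7.79: [H⁺]/K1 = 10^-1.40 = 0.039811, K2/[H⁺] = 10^-2.46 = 0.0034674
α₁ = 1/(1 + 0.039811 + 0.0034674) = 1/1.0433 = 0.9585; α₂ = α₁·K2/[H⁺] = 0.003324
α₁ + 2α₂ = 0.9652
CA = 0.9652 × 3.63 = 3.50 mmol/L

CA = 3.50 mmol/L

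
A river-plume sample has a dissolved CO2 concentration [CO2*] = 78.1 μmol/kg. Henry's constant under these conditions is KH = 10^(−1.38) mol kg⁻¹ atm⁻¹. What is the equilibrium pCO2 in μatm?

pCO2 = 1870 μatm

KH = 10^(−1.38) = 4.169×10^-2 mol kg⁻¹ atm⁻¹
pCO2 = [CO2*]/KH = 78.1×10^-6 / 4.169×10^-2 = 1.87×10^-3 atm = 1870 μatm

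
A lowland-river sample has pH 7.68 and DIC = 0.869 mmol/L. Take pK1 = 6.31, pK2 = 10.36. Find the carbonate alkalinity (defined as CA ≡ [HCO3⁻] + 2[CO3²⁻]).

CA = 0.835 mmol/L

CA = [HCO3⁻] + 2[CO3²⁻] = (α₁ + 2α₂)·DIC
At pH 7.68: [H⁺]/K1 = 10^-1.37 = 0.042658, K2/[H⁺] = 10^-2.68 = 0.0020893
α₁ = 1/(1 + 0.042658 + 0.0020893) = 1/1.0447 = 0.9572; α₂ = α₁·K2/[H⁺] = 0.002000
α₁ + 2α₂ = 0.9612
CA = 0.9612 × 0.869 = 0.835 mmol/L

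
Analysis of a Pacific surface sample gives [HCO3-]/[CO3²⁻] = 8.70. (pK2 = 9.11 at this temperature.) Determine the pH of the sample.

pH = 8.17

From K2 = [H⁺][CO3²⁻]/[HCO3-]:  pH = pK2 − log₁₀([HCO3-]/[CO3²⁻])
log₁₀(8.70) = +0.940
pH = 9.11 − (+0.940) = 8.17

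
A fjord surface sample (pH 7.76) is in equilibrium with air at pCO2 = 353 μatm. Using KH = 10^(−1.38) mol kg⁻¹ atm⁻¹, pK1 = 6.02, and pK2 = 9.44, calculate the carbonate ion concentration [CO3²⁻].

[CO3²⁻] = 16.9 μmol/kg

[CO2*] = KH · pCO2 = 10^(−1.38) × 353×10^-6 = 1.472×10^-5 mol/kg
α₀ = 1/(1 + K1/[H⁺] + K1K2/[H⁺]²) = 1/(1 + 10^+1.74 + 10^+0.06) = 0.01751
DIC = [CO2*]/α₀ = 1.472×10^-5 / 0.01751 = 0.8403 mmol/kg
[CO3²⁻] = α₂·DIC; α₂ = 0.02011, so [CO3²⁻] = 0.02011 × 0.8403 = 0.0169 mmol/kg = 16.9 μmol/kg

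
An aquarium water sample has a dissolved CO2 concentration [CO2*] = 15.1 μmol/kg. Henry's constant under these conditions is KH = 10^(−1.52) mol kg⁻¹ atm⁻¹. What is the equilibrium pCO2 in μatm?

KH = 10^(−1.52) = 3.020×10^-2 mol kg⁻¹ atm⁻¹
pCO2 = [CO2*]/KH = 15.1×10^-6 / 3.020×10^-2 = 5.00×10^-4 atm = 500 μatm

pCO2 = 500 μatm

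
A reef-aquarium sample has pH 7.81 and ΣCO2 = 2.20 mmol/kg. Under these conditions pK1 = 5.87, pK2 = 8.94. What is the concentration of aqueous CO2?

[CO2*] = 0.0233 mmol/kg

α₀ = 1 / (1 + K1/[H⁺] + K1K2/[H⁺]²) = 1 / (1 + 10^+1.94 + 10^+0.81)
   = 1 / (1 + 87.096 + 6.4565) = 1/94.553 = 0.01058
[CO2*] = α₀ × DIC = 0.01058 × 2.20 = 0.0233 mmol/kg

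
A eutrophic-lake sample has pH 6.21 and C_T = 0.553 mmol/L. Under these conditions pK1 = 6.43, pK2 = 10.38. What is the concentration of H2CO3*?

[CO2*] = 0.345 mmol/L

α₀ = 1 / (1 + K1/[H⁺] + K1K2/[H⁺]²) = 1 / (1 + 10^-0.22 + 10^-4.39)
   = 1 / (1 + 0.60256 + 4.0738×10^-5) = 1/1.6026 = 0.6240
[CO2*] = α₀ × DIC = 0.6240 × 0.553 = 0.345 mmol/L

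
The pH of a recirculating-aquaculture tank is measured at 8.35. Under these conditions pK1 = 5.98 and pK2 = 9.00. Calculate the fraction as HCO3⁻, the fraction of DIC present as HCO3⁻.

α₁ = 1 / (1 + [H⁺]/K1 + K2/[H⁺]) = 1 / (1 + 10^-2.37 + 10^-0.65)
   = 1 / (1 + 0.0042658 + 0.22387) = 1/1.2281 = 0.8142

α₁ = 0.814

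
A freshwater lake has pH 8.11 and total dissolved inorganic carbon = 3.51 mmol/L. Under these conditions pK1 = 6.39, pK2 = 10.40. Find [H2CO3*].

α₀ = 1 / (1 + K1/[H⁺] + K1K2/[H⁺]²) = 1 / (1 + 10^+1.72 + 10^-0.57)
   = 1 / (1 + 52.481 + 0.26915) = 1/53.750 = 0.01860
[CO2*] = α₀ × DIC = 0.01860 × 3.51 = 0.0653 mmol/L

[CO2*] = 0.0653 mmol/L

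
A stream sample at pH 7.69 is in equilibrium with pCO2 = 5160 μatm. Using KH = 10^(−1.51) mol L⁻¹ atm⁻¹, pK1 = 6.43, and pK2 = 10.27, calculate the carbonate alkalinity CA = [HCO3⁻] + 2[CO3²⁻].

[CO2*] = KH · pCO2 = 10^(−1.51) × 5160×10^-6 = 1.595×10^-4 mol/L
α₀ = 1/(1 + K1/[H⁺] + K1K2/[H⁺]²) = 1/(1 + 10^+1.26 + 10^-1.32) = 0.05196
DIC = [CO2*]/α₀ = 1.595×10^-4 / 0.05196 = 3.069 mmol/L
CA = (α₁ + 2α₂)·DIC = (0.9456 + 2×0.002487) × 3.069 = 2.92 mmol/L

CA = 2.92 mmol/L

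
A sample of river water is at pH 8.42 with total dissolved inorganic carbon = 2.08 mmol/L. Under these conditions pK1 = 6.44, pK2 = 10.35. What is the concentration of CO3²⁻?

α₂ = 1 / (1 + [H⁺]/K2 + [H⁺]²/(K1K2)) = 1 / (1 + 10^+1.93 + 10^-0.05)
   = 1 / (1 + 85.114 + 0.89125) = 1/87.005 = 0.01149
[CO3²⁻] = α₂ × DIC = 0.01149 × 2.08 = 0.0239 mmol/L

[CO3²⁻] = 0.0239 mmol/L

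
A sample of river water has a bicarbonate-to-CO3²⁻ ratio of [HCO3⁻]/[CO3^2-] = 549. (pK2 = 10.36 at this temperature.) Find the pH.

pH = 7.62

From K2 = [H⁺][CO3^2-]/[HCO3⁻]:  pH = pK2 − log₁₀([HCO3⁻]/[CO3^2-])
log₁₀(549) = +2.740
pH = 10.36 − (+2.740) = 7.62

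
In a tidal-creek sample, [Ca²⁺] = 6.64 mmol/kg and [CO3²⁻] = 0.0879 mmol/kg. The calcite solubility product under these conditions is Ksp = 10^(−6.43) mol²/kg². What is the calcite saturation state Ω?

Ksp = 10^(−6.43) = 3.715×10^-7
Ω = [Ca²⁺][CO3²⁻]/Ksp = (6.64×10^-3)(0.0879×10^-3) / 3.715×10^-7 = 1.57

Ω = 1.57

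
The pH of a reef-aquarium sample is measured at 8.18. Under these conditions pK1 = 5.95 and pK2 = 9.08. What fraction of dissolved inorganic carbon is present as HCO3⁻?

α₁ = 1 / (1 + [H⁺]/K1 + K2/[H⁺]) = 1 / (1 + 10^-2.23 + 10^-0.90)
   = 1 / (1 + 0.0058884 + 0.12589) = 1/1.1318 = 0.8836

α₁ = 0.884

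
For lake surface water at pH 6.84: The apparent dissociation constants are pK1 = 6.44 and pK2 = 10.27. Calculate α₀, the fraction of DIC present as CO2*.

α₀ = 1 / (1 + K1/[H⁺] + K1K2/[H⁺]²) = 1 / (1 + 10^+0.40 + 10^-3.03)
   = 1 / (1 + 2.5119 + 0.00093325) = 1/3.5128 = 0.2847

α₀ = 0.285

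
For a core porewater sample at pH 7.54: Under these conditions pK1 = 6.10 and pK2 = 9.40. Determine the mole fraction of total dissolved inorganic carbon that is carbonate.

α₂ = 1 / (1 + [H⁺]/K2 + [H⁺]²/(K1K2)) = 1 / (1 + 10^+1.86 + 10^+0.42)
   = 1 / (1 + 72.444 + 2.6303) = 1/76.074 = 0.01315

α₂ = 0.0131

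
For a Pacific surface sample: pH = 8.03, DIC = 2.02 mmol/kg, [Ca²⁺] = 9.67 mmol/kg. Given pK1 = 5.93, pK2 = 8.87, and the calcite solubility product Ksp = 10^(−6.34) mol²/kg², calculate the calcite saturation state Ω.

Ω = 5.36

α₂ = 1 / (1 + [H⁺]/K2 + [H⁺]²/(K1K2)) = 1 / (1 + 10^+0.84 + 10^-1.26)
   = 1 / (1 + 6.9183 + 0.054954) = 1/7.9733 = 0.1254
[CO3²⁻] = α₂ × DIC = 0.1254 × 2.02 = 0.2533 mmol/kg
Ksp = 10^(−6.34) = 4.571×10^-7
Ω = [Ca²⁺][CO3²⁻]/Ksp = (9.67×10^-3)(2.533×10^-4) / 4.571×10^-7 = 5.36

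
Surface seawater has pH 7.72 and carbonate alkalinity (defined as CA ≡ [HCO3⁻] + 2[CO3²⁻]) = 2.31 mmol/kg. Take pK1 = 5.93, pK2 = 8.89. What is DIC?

CA = [HCO3⁻] + 2[CO3²⁻] = (α₁ + 2α₂)·DIC
At pH 7.72: [H⁺]/K1 = 10^-1.79 = 0.016218, K2/[H⁺] = 10^-1.17 = 0.067608
α₁ = 1/(1 + 0.016218 + 0.067608) = 1/1.0838 = 0.9227; α₂ = α₁·K2/[H⁺] = 0.06238
α₁ + 2α₂ = 1.0474
DIC = CA / (α₁ + 2α₂) = 2.31 / 1.0474 = 2.21 mmol/kg

DIC = 2.21 mmol/kg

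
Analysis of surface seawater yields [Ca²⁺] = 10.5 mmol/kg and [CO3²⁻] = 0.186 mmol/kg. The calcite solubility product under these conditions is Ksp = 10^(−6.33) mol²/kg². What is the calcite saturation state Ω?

Ksp = 10^(−6.33) = 4.677×10^-7
Ω = [Ca²⁺][CO3²⁻]/Ksp = (10.5×10^-3)(0.186×10^-3) / 4.677×10^-7 = 4.18

Ω = 4.18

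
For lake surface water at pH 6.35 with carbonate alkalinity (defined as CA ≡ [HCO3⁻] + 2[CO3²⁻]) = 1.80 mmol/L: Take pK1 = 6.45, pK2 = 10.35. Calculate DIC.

DIC = 4.07 mmol/L

CA = [HCO3⁻] + 2[CO3²⁻] = (α₁ + 2α₂)·DIC
At pH 6.35: [H⁺]/K1 = 10^0.10 = 1.2589, K2/[H⁺] = 10^-4.00 = 0.00010000
α₁ = 1/(1 + 1.2589 + 0.00010000) = 1/2.2590 = 0.4427; α₂ = α₁·K2/[H⁺] = 4.427×10^-5
α₁ + 2α₂ = 0.4428
DIC = CA / (α₁ + 2α₂) = 1.80 / 0.4428 = 4.07 mmol/L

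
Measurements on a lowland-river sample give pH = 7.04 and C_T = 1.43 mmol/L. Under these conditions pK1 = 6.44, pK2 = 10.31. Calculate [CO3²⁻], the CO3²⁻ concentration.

[CO3²⁻] = 0.614 μmol/L

α₂ = 1 / (1 + [H⁺]/K2 + [H⁺]²/(K1K2)) = 1 / (1 + 10^+3.27 + 10^+2.67)
   = 1 / (1 + 1862.1 + 467.74) = 1/2330.8 = 0.0004290
[CO3²⁻] = α₂ × DIC = 0.0004290 × 1.43 = 0.000614 mmol/L = 0.614 μmol/L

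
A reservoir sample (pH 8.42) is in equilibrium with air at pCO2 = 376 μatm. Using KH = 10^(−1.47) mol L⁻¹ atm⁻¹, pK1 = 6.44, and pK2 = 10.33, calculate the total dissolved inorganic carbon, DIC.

[CO2*] = KH · pCO2 = 10^(−1.47) × 376×10^-6 = 1.274×10^-5 mol/L
α₀ = 1/(1 + K1/[H⁺] + K1K2/[H⁺]²) = 1/(1 + 10^+1.98 + 10^+0.07) = 0.01024
DIC = [CO2*]/α₀ = 1.274×10^-5 / 0.01024 = 1.24 mmol/L

DIC = 1.24 mmol/L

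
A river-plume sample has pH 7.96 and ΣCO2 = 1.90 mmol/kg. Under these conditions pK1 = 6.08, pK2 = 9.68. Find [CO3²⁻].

[CO3²⁻] = 0.0351 mmol/kg

α₂ = 1 / (1 + [H⁺]/K2 + [H⁺]²/(K1K2)) = 1 / (1 + 10^+1.72 + 10^-0.16)
   = 1 / (1 + 52.481 + 0.69183) = 1/54.173 = 0.01846
[CO3²⁻] = α₂ × DIC = 0.01846 × 1.90 = 0.0351 mmol/kg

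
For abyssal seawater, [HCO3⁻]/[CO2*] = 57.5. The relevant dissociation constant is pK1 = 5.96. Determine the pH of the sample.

pH = 7.72

From K1 = [H⁺][HCO3⁻]/[CO2*]:  pH = pK1 + log₁₀([HCO3⁻]/[CO2*])
log₁₀(57.5) = +1.760
pH = 5.96 + (+1.760) = 7.72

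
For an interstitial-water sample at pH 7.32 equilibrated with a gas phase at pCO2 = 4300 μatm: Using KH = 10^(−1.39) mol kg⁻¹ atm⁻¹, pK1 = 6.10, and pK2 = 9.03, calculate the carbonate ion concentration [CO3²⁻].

[CO3²⁻] = 0.0567 mmol/kg

[CO2*] = KH · pCO2 = 10^(−1.39) × 4300×10^-6 = 1.752×10^-4 mol/kg
α₀ = 1/(1 + K1/[H⁺] + K1K2/[H⁺]²) = 1/(1 + 10^+1.22 + 10^-0.49) = 0.05581
DIC = [CO2*]/α₀ = 1.752×10^-4 / 0.05581 = 3.139 mmol/kg
[CO3²⁻] = α₂·DIC; α₂ = 0.01806, so [CO3²⁻] = 0.01806 × 3.139 = 0.0567 mmol/kg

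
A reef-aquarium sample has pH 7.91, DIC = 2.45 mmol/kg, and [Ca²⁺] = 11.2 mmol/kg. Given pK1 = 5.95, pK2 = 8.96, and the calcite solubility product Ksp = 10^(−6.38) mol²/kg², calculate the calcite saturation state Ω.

α₂ = 1 / (1 + [H⁺]/K2 + [H⁺]²/(K1K2)) = 1 / (1 + 10^+1.05 + 10^-0.91)
   = 1 / (1 + 11.220 + 0.12303) = 1/12.343 = 0.08102
[CO3²⁻] = α₂ × DIC = 0.08102 × 2.45 = 0.1985 mmol/kg
Ksp = 10^(−6.38) = 4.169×10^-7
Ω = [Ca²⁺][CO3²⁻]/Ksp = (11.2×10^-3)(1.985×10^-4) / 4.169×10^-7 = 5.33

Ω = 5.33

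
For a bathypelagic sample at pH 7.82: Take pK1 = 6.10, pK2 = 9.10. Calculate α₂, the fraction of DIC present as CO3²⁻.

α₂ = 1 / (1 + [H⁺]/K2 + [H⁺]²/(K1K2)) = 1 / (1 + 10^+1.28 + 10^-0.44)
   = 1 / (1 + 19.055 + 0.36308) = 1/20.418 = 0.04898

α₂ = 0.0490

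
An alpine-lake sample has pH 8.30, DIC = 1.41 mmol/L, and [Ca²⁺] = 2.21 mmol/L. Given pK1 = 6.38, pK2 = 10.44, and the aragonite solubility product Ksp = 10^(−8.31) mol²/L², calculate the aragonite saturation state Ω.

α₂ = 1 / (1 + [H⁺]/K2 + [H⁺]²/(K1K2)) = 1 / (1 + 10^+2.14 + 10^+0.22)
   = 1 / (1 + 138.04 + 1.6596) = 1/140.70 = 0.007107
[CO3²⁻] = α₂ × DIC = 0.007107 × 1.41 = 0.01002 mmol/L = 10.02 μmol/L
Ksp = 10^(−8.31) = 4.898×10^-9
Ω = [Ca²⁺][CO3²⁻]/Ksp = (2.21×10^-3)(1.002×10^-5) / 4.898×10^-9 = 4.52

Ω = 4.52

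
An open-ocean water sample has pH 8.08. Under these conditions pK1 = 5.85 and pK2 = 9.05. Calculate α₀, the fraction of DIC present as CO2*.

α₀ = 0.00529

α₀ = 1 / (1 + K1/[H⁺] + K1K2/[H⁺]²) = 1 / (1 + 10^+2.23 + 10^+1.26)
   = 1 / (1 + 169.82 + 18.197) = 1/189.02 = 0.005290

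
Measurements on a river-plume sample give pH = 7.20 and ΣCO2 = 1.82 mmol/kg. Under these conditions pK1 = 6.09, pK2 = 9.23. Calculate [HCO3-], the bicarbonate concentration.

[HCO3⁻] = 1.67 mmol/kg

α₁ = 1 / (1 + [H⁺]/K1 + K2/[H⁺]) = 1 / (1 + 10^-1.11 + 10^-2.03)
   = 1 / (1 + 0.077625 + 0.0093325) = 1/1.0870 = 0.9200
[HCO3⁻] = α₁ × DIC = 0.9200 × 1.82 = 1.67 mmol/kg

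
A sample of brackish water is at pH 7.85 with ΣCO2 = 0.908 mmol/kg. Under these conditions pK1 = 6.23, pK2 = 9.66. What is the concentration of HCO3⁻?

[HCO3⁻] = 0.874 mmol/kg

α₁ = 1 / (1 + [H⁺]/K1 + K2/[H⁺]) = 1 / (1 + 10^-1.62 + 10^-1.81)
   = 1 / (1 + 0.023988 + 0.015488) = 1/1.0395 = 0.9620
[HCO3⁻] = α₁ × DIC = 0.9620 × 0.908 = 0.874 mmol/kg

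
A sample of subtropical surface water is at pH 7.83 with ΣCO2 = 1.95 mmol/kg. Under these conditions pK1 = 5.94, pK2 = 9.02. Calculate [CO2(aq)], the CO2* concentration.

α₀ = 1 / (1 + K1/[H⁺] + K1K2/[H⁺]²) = 1 / (1 + 10^+1.89 + 10^+0.70)
   = 1 / (1 + 77.625 + 5.0119) = 1/83.637 = 0.01196
[CO2*] = α₀ × DIC = 0.01196 × 1.95 = 0.0233 mmol/kg

[CO2*] = 0.0233 mmol/kg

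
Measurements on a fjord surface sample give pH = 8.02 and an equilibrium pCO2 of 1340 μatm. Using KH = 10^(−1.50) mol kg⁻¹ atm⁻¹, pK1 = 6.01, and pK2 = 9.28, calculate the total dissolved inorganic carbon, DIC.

[CO2*] = KH · pCO2 = 10^(−1.50) × 1340×10^-6 = 4.237×10^-5 mol/kg
α₀ = 1/(1 + K1/[H⁺] + K1K2/[H⁺]²) = 1/(1 + 10^+2.01 + 10^+0.75) = 0.009178
DIC = [CO2*]/α₀ = 4.237×10^-5 / 0.009178 = 4.62 mmol/kg

DIC = 4.62 mmol/kg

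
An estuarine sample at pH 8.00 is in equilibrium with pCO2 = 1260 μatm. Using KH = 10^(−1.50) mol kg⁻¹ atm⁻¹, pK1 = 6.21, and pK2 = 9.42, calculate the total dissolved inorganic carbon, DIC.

DIC = 2.59 mmol/kg

[CO2*] = KH · pCO2 = 10^(−1.50) × 1260×10^-6 = 3.984×10^-5 mol/kg
α₀ = 1/(1 + K1/[H⁺] + K1K2/[H⁺]²) = 1/(1 + 10^+1.79 + 10^+0.37) = 0.01538
DIC = [CO2*]/α₀ = 3.984×10^-5 / 0.01538 = 2.59 mmol/kg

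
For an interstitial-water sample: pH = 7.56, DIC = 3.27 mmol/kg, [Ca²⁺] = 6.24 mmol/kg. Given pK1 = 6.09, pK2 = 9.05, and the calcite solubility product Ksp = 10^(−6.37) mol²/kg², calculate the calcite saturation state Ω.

α₂ = 1 / (1 + [H⁺]/K2 + [H⁺]²/(K1K2)) = 1 / (1 + 10^+1.49 + 10^+0.02)
   = 1 / (1 + 30.903 + 1.0471) = 1/32.950 = 0.03035
[CO3²⁻] = α₂ × DIC = 0.03035 × 3.27 = 0.09924 mmol/kg
Ksp = 10^(−6.37) = 4.266×10^-7
Ω = [Ca²⁺][CO3²⁻]/Ksp = (6.24×10^-3)(9.924×10^-5) / 4.266×10^-7 = 1.45

Ω = 1.45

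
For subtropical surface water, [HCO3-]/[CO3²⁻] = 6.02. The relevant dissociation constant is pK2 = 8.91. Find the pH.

From K2 = [H⁺][CO3²⁻]/[HCO3-]:  pH = pK2 − log₁₀([HCO3-]/[CO3²⁻])
log₁₀(6.02) = +0.780
pH = 8.91 − (+0.780) = 8.13

pH = 8.13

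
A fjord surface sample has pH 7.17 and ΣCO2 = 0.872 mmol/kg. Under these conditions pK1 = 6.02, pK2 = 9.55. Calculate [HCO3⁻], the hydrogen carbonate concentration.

[HCO3⁻] = 0.811 mmol/kg

α₁ = 1 / (1 + [H⁺]/K1 + K2/[H⁺]) = 1 / (1 + 10^-1.15 + 10^-2.38)
   = 1 / (1 + 0.070795 + 0.0041687) = 1/1.0750 = 0.9303
[HCO3⁻] = α₁ × DIC = 0.9303 × 0.872 = 0.811 mmol/kg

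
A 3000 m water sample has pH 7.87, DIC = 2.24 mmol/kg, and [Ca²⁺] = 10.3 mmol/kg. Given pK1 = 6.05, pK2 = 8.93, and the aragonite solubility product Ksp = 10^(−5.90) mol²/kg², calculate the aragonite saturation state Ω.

Ω = 1.45

α₂ = 1 / (1 + [H⁺]/K2 + [H⁺]²/(K1K2)) = 1 / (1 + 10^+1.06 + 10^-0.76)
   = 1 / (1 + 11.482 + 0.17378) = 1/12.655 = 0.07902
[CO3²⁻] = α₂ × DIC = 0.07902 × 2.24 = 0.1770 mmol/kg
Ksp = 10^(−5.90) = 1.259×10^-6
Ω = [Ca²⁺][CO3²⁻]/Ksp = (10.3×10^-3)(1.770×10^-4) / 1.259×10^-6 = 1.45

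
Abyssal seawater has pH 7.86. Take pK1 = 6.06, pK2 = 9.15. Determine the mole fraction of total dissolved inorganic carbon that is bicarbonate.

α₁ = 0.937

α₁ = 1 / (1 + [H⁺]/K1 + K2/[H⁺]) = 1 / (1 + 10^-1.80 + 10^-1.29)
   = 1 / (1 + 0.015849 + 0.051286) = 1/1.0671 = 0.9371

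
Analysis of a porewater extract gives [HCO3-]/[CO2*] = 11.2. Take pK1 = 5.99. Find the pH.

From K1 = [H⁺][HCO3-]/[CO2*]:  pH = pK1 + log₁₀([HCO3-]/[CO2*])
log₁₀(11.2) = +1.049
pH = 5.99 + (+1.049) = 7.04

pH = 7.04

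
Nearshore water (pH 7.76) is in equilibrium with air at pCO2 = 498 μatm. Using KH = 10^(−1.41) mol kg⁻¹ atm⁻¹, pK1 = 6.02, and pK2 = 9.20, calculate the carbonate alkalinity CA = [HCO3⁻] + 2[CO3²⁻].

[CO2*] = KH · pCO2 = 10^(−1.41) × 498×10^-6 = 1.937×10^-5 mol/kg
α₀ = 1/(1 + K1/[H⁺] + K1K2/[H⁺]²) = 1/(1 + 10^+1.74 + 10^+0.30) = 0.01726
DIC = [CO2*]/α₀ = 1.937×10^-5 / 0.01726 = 1.123 mmol/kg
CA = (α₁ + 2α₂)·DIC = (0.9483 + 2×0.03443) × 1.123 = 1.14 mmol/kg

CA = 1.14 mmol/kg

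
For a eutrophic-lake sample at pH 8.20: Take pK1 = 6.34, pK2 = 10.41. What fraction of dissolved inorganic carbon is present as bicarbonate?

α₁ = 0.980

α₁ = 1 / (1 + [H⁺]/K1 + K2/[H⁺]) = 1 / (1 + 10^-1.86 + 10^-2.21)
   = 1 / (1 + 0.013804 + 0.0061660) = 1/1.0200 = 0.9804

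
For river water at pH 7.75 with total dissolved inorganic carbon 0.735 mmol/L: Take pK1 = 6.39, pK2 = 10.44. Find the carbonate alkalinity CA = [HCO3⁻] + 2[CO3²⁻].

CA = 0.706 mmol/L

CA = [HCO3⁻] + 2[CO3²⁻] = (α₁ + 2α₂)·DIC
At pH 7.75: [H⁺]/K1 = 10^-1.36 = 0.043652, K2/[H⁺] = 10^-2.69 = 0.0020417
α₁ = 1/(1 + 0.043652 + 0.0020417) = 1/1.0457 = 0.9563; α₂ = α₁·K2/[H⁺] = 0.001953
α₁ + 2α₂ = 0.9602
CA = 0.9602 × 0.735 = 0.706 mmol/L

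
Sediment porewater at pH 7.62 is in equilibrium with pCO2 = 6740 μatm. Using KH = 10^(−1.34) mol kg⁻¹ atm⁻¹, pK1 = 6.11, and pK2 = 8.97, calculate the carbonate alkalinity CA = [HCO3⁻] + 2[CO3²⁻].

CA = 10.9 mmol/kg

[CO2*] = KH · pCO2 = 10^(−1.34) × 6740×10^-6 = 3.081×10^-4 mol/kg
α₀ = 1/(1 + K1/[H⁺] + K1K2/[H⁺]²) = 1/(1 + 10^+1.51 + 10^+0.16) = 0.02873
DIC = [CO2*]/α₀ = 3.081×10^-4 / 0.02873 = 10.72 mmol/kg
CA = (α₁ + 2α₂)·DIC = (0.9297 + 2×0.04153) × 10.72 = 10.9 mmol/kg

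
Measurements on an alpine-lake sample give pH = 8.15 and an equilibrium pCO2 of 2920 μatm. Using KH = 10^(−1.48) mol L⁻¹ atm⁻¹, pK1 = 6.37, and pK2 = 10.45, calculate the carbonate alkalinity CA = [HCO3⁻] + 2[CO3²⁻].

CA = 5.88 mmol/L

[CO2*] = KH · pCO2 = 10^(−1.48) × 2920×10^-6 = 9.669×10^-5 mol/L
α₀ = 1/(1 + K1/[H⁺] + K1K2/[H⁺]²) = 1/(1 + 10^+1.78 + 10^-0.52) = 0.01624
DIC = [CO2*]/α₀ = 9.669×10^-5 / 0.01624 = 5.952 mmol/L
CA = (α₁ + 2α₂)·DIC = (0.9788 + 2×0.004906) × 5.952 = 5.88 mmol/L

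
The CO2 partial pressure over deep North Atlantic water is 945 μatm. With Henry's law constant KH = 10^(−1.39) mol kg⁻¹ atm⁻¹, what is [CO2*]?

[CO2*] = 38.5 μmol/kg

KH = 10^(−1.39) = 4.074×10^-2 mol kg⁻¹ atm⁻¹
[CO2*] = KH · pCO2 = 4.074×10^-2 × 945×10^-6 atm = 3.85×10^-5 mol/kg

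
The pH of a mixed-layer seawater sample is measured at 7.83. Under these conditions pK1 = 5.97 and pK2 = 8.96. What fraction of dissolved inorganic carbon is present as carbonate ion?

α₂ = 0.0681

α₂ = 1 / (1 + [H⁺]/K2 + [H⁺]²/(K1K2)) = 1 / (1 + 10^+1.13 + 10^-0.73)
   = 1 / (1 + 13.490 + 0.18621) = 1/14.676 = 0.06814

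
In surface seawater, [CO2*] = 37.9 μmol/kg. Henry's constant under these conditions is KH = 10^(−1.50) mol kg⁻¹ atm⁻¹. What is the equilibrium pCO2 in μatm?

pCO2 = 1200 μatm

KH = 10^(−1.50) = 3.162×10^-2 mol kg⁻¹ atm⁻¹
pCO2 = [CO2*]/KH = 37.9×10^-6 / 3.162×10^-2 = 1.20×10^-3 atm = 1200 μatm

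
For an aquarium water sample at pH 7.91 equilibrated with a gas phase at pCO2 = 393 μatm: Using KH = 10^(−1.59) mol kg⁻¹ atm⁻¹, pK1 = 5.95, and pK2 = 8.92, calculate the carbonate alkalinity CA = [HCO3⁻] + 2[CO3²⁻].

CA = 1.10 mmol/kg

[CO2*] = KH · pCO2 = 10^(−1.59) × 393×10^-6 = 1.010×10^-5 mol/kg
α₀ = 1/(1 + K1/[H⁺] + K1K2/[H⁺]²) = 1/(1 + 10^+1.96 + 10^+0.95) = 0.009890
DIC = [CO2*]/α₀ = 1.010×10^-5 / 0.009890 = 1.021 mmol/kg
CA = (α₁ + 2α₂)·DIC = (0.9020 + 2×0.08814) × 1.021 = 1.10 mmol/kg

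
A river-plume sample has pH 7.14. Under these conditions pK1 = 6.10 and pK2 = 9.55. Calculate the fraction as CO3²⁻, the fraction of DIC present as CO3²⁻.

α₂ = 1 / (1 + [H⁺]/K2 + [H⁺]²/(K1K2)) = 1 / (1 + 10^+2.41 + 10^+1.37)
   = 1 / (1 + 257.04 + 23.442) = 1/281.48 = 0.003553

α₂ = 0.00355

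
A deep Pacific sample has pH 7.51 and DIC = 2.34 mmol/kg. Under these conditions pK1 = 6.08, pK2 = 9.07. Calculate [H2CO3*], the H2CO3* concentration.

α₀ = 1 / (1 + K1/[H⁺] + K1K2/[H⁺]²) = 1 / (1 + 10^+1.43 + 10^-0.13)
   = 1 / (1 + 26.915 + 0.74131) = 1/28.657 = 0.03490
[CO2*] = α₀ × DIC = 0.03490 × 2.34 = 0.0817 mmol/kg

[CO2*] = 0.0817 mmol/kg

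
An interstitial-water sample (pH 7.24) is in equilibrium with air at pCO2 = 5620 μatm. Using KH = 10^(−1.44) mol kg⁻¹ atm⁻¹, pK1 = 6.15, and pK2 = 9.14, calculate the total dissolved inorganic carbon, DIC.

DIC = 2.75 mmol/kg

[CO2*] = KH · pCO2 = 10^(−1.44) × 5620×10^-6 = 2.040×10^-4 mol/kg
α₀ = 1/(1 + K1/[H⁺] + K1K2/[H⁺]²) = 1/(1 + 10^+1.09 + 10^-0.81) = 0.07431
DIC = [CO2*]/α₀ = 2.040×10^-4 / 0.07431 = 2.75 mmol/kg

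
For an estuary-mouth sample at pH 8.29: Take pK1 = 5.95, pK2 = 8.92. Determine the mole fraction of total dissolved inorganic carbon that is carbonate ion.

α₂ = 0.189

α₂ = 1 / (1 + [H⁺]/K2 + [H⁺]²/(K1K2)) = 1 / (1 + 10^+0.63 + 10^-1.71)
   = 1 / (1 + 4.2658 + 0.019498) = 1/5.2853 = 0.1892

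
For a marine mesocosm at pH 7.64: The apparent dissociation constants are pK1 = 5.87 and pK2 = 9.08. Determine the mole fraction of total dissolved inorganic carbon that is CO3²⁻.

α₂ = 0.0345

α₂ = 1 / (1 + [H⁺]/K2 + [H⁺]²/(K1K2)) = 1 / (1 + 10^+1.44 + 10^-0.33)
   = 1 / (1 + 27.542 + 0.46774) = 1/29.010 = 0.03447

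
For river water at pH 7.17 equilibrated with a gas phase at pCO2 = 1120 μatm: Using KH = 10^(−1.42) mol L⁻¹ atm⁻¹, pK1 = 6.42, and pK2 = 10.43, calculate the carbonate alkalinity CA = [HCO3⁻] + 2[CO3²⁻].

[CO2*] = KH · pCO2 = 10^(−1.42) × 1120×10^-6 = 4.258×10^-5 mol/L
α₀ = 1/(1 + K1/[H⁺] + K1K2/[H⁺]²) = 1/(1 + 10^+0.75 + 10^-2.51) = 0.1509
DIC = [CO2*]/α₀ = 4.258×10^-5 / 0.1509 = 0.2822 mmol/L
CA = (α₁ + 2α₂)·DIC = (0.8486 + 2×0.0004664) × 0.2822 = 0.240 mmol/L

CA = 0.240 mmol/L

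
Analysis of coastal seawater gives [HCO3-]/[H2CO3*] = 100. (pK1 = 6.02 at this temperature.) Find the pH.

From K1 = [H⁺][HCO3-]/[H2CO3*]:  pH = pK1 + log₁₀([HCO3-]/[H2CO3*])
log₁₀(100) = +2.000
pH = 6.02 + (+2.000) = 8.02

pH = 8.02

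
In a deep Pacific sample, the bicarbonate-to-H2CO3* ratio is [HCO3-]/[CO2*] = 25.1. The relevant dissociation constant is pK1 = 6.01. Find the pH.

pH = 7.41

From K1 = [H⁺][HCO3-]/[CO2*]:  pH = pK1 + log₁₀([HCO3-]/[CO2*])
log₁₀(25.1) = +1.400
pH = 6.01 + (+1.400) = 7.41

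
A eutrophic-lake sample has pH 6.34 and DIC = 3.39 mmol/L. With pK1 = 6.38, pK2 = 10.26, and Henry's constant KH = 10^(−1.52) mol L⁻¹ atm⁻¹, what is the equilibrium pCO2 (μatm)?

α₀ = 1 / (1 + K1/[H⁺] + K1K2/[H⁺]²) = 1 / (1 + 10^-0.04 + 10^-3.96)
   = 1 / (1 + 0.91201 + 0.00010965) = 1/1.9121 = 0.5230
[CO2*] = α₀ × DIC = 0.5230 × 3.39 = 1.773 mmol/L
pCO2 = [CO2*]/KH = 1.773×10^-3 / 3.020×10^-2 = 5.87×10^4 μatm

pCO2 = 5.87×10^4 μatm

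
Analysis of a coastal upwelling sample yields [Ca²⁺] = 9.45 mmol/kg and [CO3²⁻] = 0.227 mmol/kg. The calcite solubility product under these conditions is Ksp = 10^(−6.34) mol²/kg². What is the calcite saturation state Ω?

Ω = 4.69

Ksp = 10^(−6.34) = 4.571×10^-7
Ω = [Ca²⁺][CO3²⁻]/Ksp = (9.45×10^-3)(0.227×10^-3) / 4.571×10^-7 = 4.69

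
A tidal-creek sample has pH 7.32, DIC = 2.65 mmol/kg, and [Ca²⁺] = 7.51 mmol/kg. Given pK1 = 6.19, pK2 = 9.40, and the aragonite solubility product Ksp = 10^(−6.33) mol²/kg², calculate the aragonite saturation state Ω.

α₂ = 1 / (1 + [H⁺]/K2 + [H⁺]²/(K1K2)) = 1 / (1 + 10^+2.08 + 10^+0.95)
   = 1 / (1 + 120.23 + 8.9125) = 1/130.14 = 0.007684
[CO3²⁻] = α₂ × DIC = 0.007684 × 2.65 = 0.02036 mmol/kg
Ksp = 10^(−6.33) = 4.677×10^-7
Ω = [Ca²⁺][CO3²⁻]/Ksp = (7.51×10^-3)(2.036×10^-5) / 4.677×10^-7 = 0.327

Ω = 0.327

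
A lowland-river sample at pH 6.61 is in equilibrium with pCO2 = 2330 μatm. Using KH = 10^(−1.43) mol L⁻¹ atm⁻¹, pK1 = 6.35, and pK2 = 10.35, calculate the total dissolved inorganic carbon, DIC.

DIC = 0.244 mmol/L

[CO2*] = KH · pCO2 = 10^(−1.43) × 2330×10^-6 = 8.657×10^-5 mol/L
α₀ = 1/(1 + K1/[H⁺] + K1K2/[H⁺]²) = 1/(1 + 10^+0.26 + 10^-3.48) = 0.3546
DIC = [CO2*]/α₀ = 8.657×10^-5 / 0.3546 = 0.244 mmol/L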